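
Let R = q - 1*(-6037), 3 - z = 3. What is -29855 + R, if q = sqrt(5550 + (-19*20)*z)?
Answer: -23818 + 5*sqrt(222) ≈ -23744.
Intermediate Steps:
z = 0 (z = 3 - 1*3 = 3 - 3 = 0)
q = 5*sqrt(222) (q = sqrt(5550 - 19*20*0) = sqrt(5550 - 380*0) = sqrt(5550 + 0) = sqrt(5550) = 5*sqrt(222) ≈ 74.498)
R = 6037 + 5*sqrt(222) (R = 5*sqrt(222) - 1*(-6037) = 5*sqrt(222) + 6037 = 6037 + 5*sqrt(222) ≈ 6111.5)
-29855 + R = -29855 + (6037 + 5*sqrt(222)) = -23818 + 5*sqrt(222)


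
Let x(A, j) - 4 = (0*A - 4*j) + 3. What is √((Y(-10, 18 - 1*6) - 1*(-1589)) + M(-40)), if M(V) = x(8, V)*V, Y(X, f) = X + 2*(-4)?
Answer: I*√5109 ≈ 71.477*I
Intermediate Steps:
x(A, j) = 7 - 4*j (x(A, j) = 4 + ((0*A - 4*j) + 3) = 4 + ((0 - 4*j) + 3) = 4 + (-4*j + 3) = 4 + (3 - 4*j) = 7 - 4*j)
Y(X, f) = -8 + X (Y(X, f) = X - 8 = -8 + X)
M(V) = V*(7 - 4*V) (M(V) = (7 - 4*V)*V = V*(7 - 4*V))
√((Y(-10, 18 - 1*6) - 1*(-1589)) + M(-40)) = √(((-8 - 10) - 1*(-1589)) - 40*(7 - 4*(-40))) = √((-18 + 1589) - 40*(7 + 160)) = √(1571 - 40*167) = √(1571 - 6680) = √(-5109) = I*√5109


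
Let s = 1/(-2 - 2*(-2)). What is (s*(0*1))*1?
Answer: 0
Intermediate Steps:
s = ½ (s = 1/(-2 + 4) = 1/2 = ½ ≈ 0.50000)
(s*(0*1))*1 = ((0*1)/2)*1 = ((½)*0)*1 = 0*1 = 0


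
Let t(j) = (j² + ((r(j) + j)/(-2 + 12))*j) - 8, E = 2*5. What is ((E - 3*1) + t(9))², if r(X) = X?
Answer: 231361/25 ≈ 9254.4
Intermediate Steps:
E = 10
t(j) = -8 + 6*j²/5 (t(j) = (j² + ((j + j)/(-2 + 12))*j) - 8 = (j² + ((2*j)/10)*j) - 8 = (j² + ((2*j)*(⅒))*j) - 8 = (j² + (j/5)*j) - 8 = (j² + j²/5) - 8 = 6*j²/5 - 8 = -8 + 6*j²/5)
((E - 3*1) + t(9))² = ((10 - 3*1) + (-8 + (6/5)*9²))² = ((10 - 3) + (-8 + (6/5)*81))² = (7 + (-8 + 486/5))² = (7 + 446/5)² = (481/5)² = 231361/25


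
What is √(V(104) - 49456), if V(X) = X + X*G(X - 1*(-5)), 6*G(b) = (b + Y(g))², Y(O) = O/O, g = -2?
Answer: 2*√360858/3 ≈ 400.48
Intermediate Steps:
Y(O) = 1
G(b) = (1 + b)²/6 (G(b) = (b + 1)²/6 = (1 + b)²/6)
V(X) = X + X*(6 + X)²/6 (V(X) = X + X*((1 + (X - 1*(-5)))²/6) = X + X*((1 + (X + 5))²/6) = X + X*((1 + (5 + X))²/6) = X + X*((6 + X)²/6) = X + X*(6 + X)²/6)
√(V(104) - 49456) = √((⅙)*104*(6 + (6 + 104)²) - 49456) = √((⅙)*104*(6 + 110²) - 49456) = √((⅙)*104*(6 + 12100) - 49456) = √((⅙)*104*12106 - 49456) = √(629512/3 - 49456) = √(481144/3) = 2*√360858/3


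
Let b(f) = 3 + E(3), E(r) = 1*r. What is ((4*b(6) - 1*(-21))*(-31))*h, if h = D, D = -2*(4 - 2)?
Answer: 5580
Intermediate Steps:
E(r) = r
D = -4 (D = -2*2 = -4)
b(f) = 6 (b(f) = 3 + 3 = 6)
h = -4
((4*b(6) - 1*(-21))*(-31))*h = ((4*6 - 1*(-21))*(-31))*(-4) = ((24 + 21)*(-31))*(-4) = (45*(-31))*(-4) = -1395*(-4) = 5580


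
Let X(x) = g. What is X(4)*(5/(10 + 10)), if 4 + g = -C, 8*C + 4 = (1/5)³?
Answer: -3501/4000 ≈ -0.87525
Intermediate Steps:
C = -499/1000 (C = -½ + (1/5)³/8 = -½ + (⅕)³/8 = -½ + (⅛)*(1/125) = -½ + 1/1000 = -499/1000 ≈ -0.49900)
g = -3501/1000 (g = -4 - 1*(-499/1000) = -4 + 499/1000 = -3501/1000 ≈ -3.5010)
X(x) = -3501/1000
X(4)*(5/(10 + 10)) = -3501*5/(1000*(10 + 10)) = -3501*5/(1000*20) = -3501*5/20000 = -3501/1000*¼ = -3501/4000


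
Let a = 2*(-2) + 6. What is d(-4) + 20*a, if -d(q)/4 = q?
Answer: 56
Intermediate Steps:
d(q) = -4*q
a = 2 (a = -4 + 6 = 2)
d(-4) + 20*a = -4*(-4) + 20*2 = 16 + 40 = 56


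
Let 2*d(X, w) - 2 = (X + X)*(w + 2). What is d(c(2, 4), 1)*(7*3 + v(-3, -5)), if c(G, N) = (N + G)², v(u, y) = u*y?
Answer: 3924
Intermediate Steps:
c(G, N) = (G + N)²
d(X, w) = 1 + X*(2 + w) (d(X, w) = 1 + ((X + X)*(w + 2))/2 = 1 + ((2*X)*(2 + w))/2 = 1 + (2*X*(2 + w))/2 = 1 + X*(2 + w))
d(c(2, 4), 1)*(7*3 + v(-3, -5)) = (1 + 2*(2 + 4)² + (2 + 4)²*1)*(7*3 - 3*(-5)) = (1 + 2*6² + 6²*1)*(21 + 15) = (1 + 2*36 + 36*1)*36 = (1 + 72 + 36)*36 = 109*36 = 3924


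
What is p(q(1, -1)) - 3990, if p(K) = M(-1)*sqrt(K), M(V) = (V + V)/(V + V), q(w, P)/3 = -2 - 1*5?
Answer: -3990 + I*sqrt(21) ≈ -3990.0 + 4.5826*I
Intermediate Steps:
q(w, P) = -21 (q(w, P) = 3*(-2 - 1*5) = 3*(-2 - 5) = 3*(-7) = -21)
M(V) = 1 (M(V) = (2*V)/((2*V)) = (2*V)*(1/(2*V)) = 1)
p(K) = sqrt(K) (p(K) = 1*sqrt(K) = sqrt(K))
p(q(1, -1)) - 3990 = sqrt(-21) - 3990 = I*sqrt(21) - 3990 = -3990 + I*sqrt(21)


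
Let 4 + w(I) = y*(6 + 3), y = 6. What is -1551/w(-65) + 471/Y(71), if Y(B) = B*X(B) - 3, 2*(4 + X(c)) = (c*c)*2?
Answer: -92441879/2980200 ≈ -31.019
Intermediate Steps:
X(c) = -4 + c**2 (X(c) = -4 + ((c*c)*2)/2 = -4 + (c**2*2)/2 = -4 + (2*c**2)/2 = -4 + c**2)
w(I) = 50 (w(I) = -4 + 6*(6 + 3) = -4 + 6*9 = -4 + 54 = 50)
Y(B) = -3 + B*(-4 + B**2) (Y(B) = B*(-4 + B**2) - 3 = -3 + B*(-4 + B**2))
-1551/w(-65) + 471/Y(71) = -1551/50 + 471/(-3 + 71*(-4 + 71**2)) = -1551*1/50 + 471/(-3 + 71*(-4 + 5041)) = -1551/50 + 471/(-3 + 71*5037) = -1551/50 + 471/(-3 + 357627) = -1551/50 + 471/357624 = -1551/50 + 471*(1/357624) = -1551/50 + 157/119208 = -92441879/2980200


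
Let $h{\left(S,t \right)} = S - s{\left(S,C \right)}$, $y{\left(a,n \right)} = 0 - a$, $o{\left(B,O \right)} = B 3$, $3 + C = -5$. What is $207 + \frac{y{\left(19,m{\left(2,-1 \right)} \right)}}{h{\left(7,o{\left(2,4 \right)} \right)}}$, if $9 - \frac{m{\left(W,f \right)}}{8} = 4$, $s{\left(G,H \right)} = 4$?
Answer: $\frac{602}{3} \approx 200.67$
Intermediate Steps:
$C = -8$ ($C = -3 - 5 = -8$)
$m{\left(W,f \right)} = 40$ ($m{\left(W,f \right)} = 72 - 32 = 40$)
$o{\left(B,O \right)} = 3 B$
$y{\left(a,n \right)} = - a$
$h{\left(S,t \right)} = -4 + S$ ($h{\left(S,t \right)} = S - 4 = -4 + S$)
$207 + \frac{y{\left(19,m{\left(2,-1 \right)} \right)}}{h{\left(7,o{\left(2,4 \right)} \right)}} = 207 + \frac{\left(-1\right) 19}{-4 + 7} = 207 - \frac{19}{3} = \frac{602}{3}$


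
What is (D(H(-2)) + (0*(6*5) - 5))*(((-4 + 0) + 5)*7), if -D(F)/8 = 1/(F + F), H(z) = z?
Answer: -21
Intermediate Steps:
D(F) = -4/F (D(F) = -8/(F + F) = -8*1/(2*F) = -4/F)
(D(H(-2)) + (0*(6*5) - 5))*(((-4 + 0) + 5)*7) = (-4/(-2) + (0*(6*5) - 5))*(((-4 + 0) + 5)*7) = (-4*(-1/2) + (0*30 - 5))*((-4 + 5)*7) = (2 + (0 - 5))*(1*7) = (2 - 5)*7 = -3*7 = -21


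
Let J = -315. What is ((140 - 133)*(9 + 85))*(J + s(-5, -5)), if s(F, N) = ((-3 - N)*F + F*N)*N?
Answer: -256620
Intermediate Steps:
s(F, N) = N*(F*N + F*(-3 - N)) (s(F, N) = (F*(-3 - N) + F*N)*N = (F*N + F*(-3 - N))*N = N*(F*N + F*(-3 - N)))
((140 - 133)*(9 + 85))*(J + s(-5, -5)) = ((140 - 133)*(9 + 85))*(-315 - 3*(-5)*(-5)) = (7*94)*(-315 - 75) = 658*(-390) = -256620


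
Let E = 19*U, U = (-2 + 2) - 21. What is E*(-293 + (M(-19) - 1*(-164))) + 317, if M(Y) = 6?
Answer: 49394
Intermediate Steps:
U = -21 (U = 0 - 21 = -21)
E = -399 (E = 19*(-21) = -399)
E*(-293 + (M(-19) - 1*(-164))) + 317 = -399*(-293 + (6 - 1*(-164))) + 317 = -399*(-293 + (6 + 164)) + 317 = -399*(-293 + 170) + 317 = -399*(-123) + 317 = 49077 + 317 = 49394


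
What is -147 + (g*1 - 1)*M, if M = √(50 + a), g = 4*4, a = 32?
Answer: -147 + 15*√82 ≈ -11.169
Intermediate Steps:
g = 16
M = √82 (M = √(50 + 32) = √82 ≈ 9.0554)
-147 + (g*1 - 1)*M = -147 + (16*1 - 1)*√82 = -147 + (16 - 1)*√82 = -147 + 15*√82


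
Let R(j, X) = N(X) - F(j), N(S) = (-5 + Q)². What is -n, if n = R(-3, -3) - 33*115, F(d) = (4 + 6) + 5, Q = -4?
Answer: 3729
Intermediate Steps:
N(S) = 81 (N(S) = (-5 - 4)² = (-9)² = 81)
F(d) = 15 (F(d) = 10 + 5 = 15)
R(j, X) = 66 (R(j, X) = 81 - 1*15 = 81 - 15 = 66)
n = -3729 (n = 66 - 33*115 = 66 - 3795 = -3729)
-n = -1*(-3729) = 3729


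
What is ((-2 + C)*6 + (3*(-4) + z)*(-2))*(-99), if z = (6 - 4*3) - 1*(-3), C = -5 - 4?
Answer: 3564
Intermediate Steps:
C = -9
z = -3 (z = (6 - 12) + 3 = -6 + 3 = -3)
((-2 + C)*6 + (3*(-4) + z)*(-2))*(-99) = ((-2 - 9)*6 + (3*(-4) - 3)*(-2))*(-99) = (-11*6 + (-12 - 3)*(-2))*(-99) = (-66 - 15*(-2))*(-99) = (-66 + 30)*(-99) = -36*(-99) = 3564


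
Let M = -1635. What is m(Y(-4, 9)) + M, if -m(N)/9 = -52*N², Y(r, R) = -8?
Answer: 28317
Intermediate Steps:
m(N) = 468*N² (m(N) = -(-468)*N² = 468*N²)
m(Y(-4, 9)) + M = 468*(-8)² - 1635 = 468*64 - 1635 = 29952 - 1635 = 28317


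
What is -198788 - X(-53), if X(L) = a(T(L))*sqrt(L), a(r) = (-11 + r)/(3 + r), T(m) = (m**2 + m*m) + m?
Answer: -198788 - 2777*I*sqrt(53)/2784 ≈ -1.9879e+5 - 7.2618*I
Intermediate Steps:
T(m) = m + 2*m**2 (T(m) = (m**2 + m**2) + m = 2*m**2 + m = m + 2*m**2)
a(r) = (-11 + r)/(3 + r)
X(L) = sqrt(L)*(-11 + L*(1 + 2*L))/(3 + L*(1 + 2*L)) (X(L) = ((-11 + L*(1 + 2*L))/(3 + L*(1 + 2*L)))*sqrt(L) = sqrt(L)*(-11 + L*(1 + 2*L))/(3 + L*(1 + 2*L)))
-198788 - X(-53) = -198788 - sqrt(-53)*(-11 - 53*(1 + 2*(-53)))/(3 - 53*(1 + 2*(-53))) = -198788 - I*sqrt(53)*(-11 - 53*(1 - 106))/(3 - 53*(1 - 106)) = -198788 - I*sqrt(53)*(-11 - 53*(-105))/(3 - 53*(-105)) = -198788 - I*sqrt(53)*(-11 + 5565)/(3 + 5565) = -198788 - I*sqrt(53)*5554/5568 = -198788 - 2777*I*sqrt(53)/2784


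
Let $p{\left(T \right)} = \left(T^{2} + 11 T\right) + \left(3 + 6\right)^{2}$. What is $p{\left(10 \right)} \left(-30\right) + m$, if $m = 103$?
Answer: $-8627$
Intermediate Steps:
$p{\left(T \right)} = 81 + T^{2} + 11 T$ ($p{\left(T \right)} = \left(T^{2} + 11 T\right) + 9^{2} = \left(T^{2} + 11 T\right) + 81 = 81 + T^{2} + 11 T$)
$p{\left(10 \right)} \left(-30\right) + m = \left(81 + 10^{2} + 11 \cdot 10\right) \left(-30\right) + 103 = \left(81 + 100 + 110\right) \left(-30\right) + 103 = 291 \left(-30\right) + 103 = -8730 + 103 = -8627$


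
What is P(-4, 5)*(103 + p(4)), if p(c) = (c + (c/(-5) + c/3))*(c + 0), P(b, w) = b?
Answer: -7268/15 ≈ -484.53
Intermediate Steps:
p(c) = 17*c**2/15 (p(c) = (c + (c*(-1/5) + c*(1/3)))*c = (c + (-c/5 + c/3))*c = (c + 2*c/15)*c = (17*c/15)*c = 17*c**2/15)
P(-4, 5)*(103 + p(4)) = -4*(103 + (17/15)*4**2) = -4*(103 + (17/15)*16) = -4*(103 + 272/15) = -4*1817/15 = -7268/15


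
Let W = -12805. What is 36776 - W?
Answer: 49581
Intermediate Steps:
36776 - W = 36776 - 1*(-12805) = 36776 + 12805 = 49581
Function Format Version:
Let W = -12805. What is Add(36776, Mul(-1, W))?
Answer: 49581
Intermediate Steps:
Add(36776, Mul(-1, W)) = Add(36776, Mul(-1, -12805)) = Add(36776, 12805) = 49581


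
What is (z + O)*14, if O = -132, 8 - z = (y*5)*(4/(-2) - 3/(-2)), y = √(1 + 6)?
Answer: -1736 + 35*√7 ≈ -1643.4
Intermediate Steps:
y = √7 ≈ 2.6458
z = 8 + 5*√7/2 (z = 8 - √7*5*(4/(-2) - 3/(-2)) = 8 - 5*√7*(4*(-½) - 3*(-½)) = 8 - 5*√7*(-2 + 3/2) = 8 - 5*√7*(-1)/2 = 8 - (-5)*√7/2 = 8 + 5*√7/2 ≈ 14.614)
(z + O)*14 = ((8 + 5*√7/2) - 132)*14 = (-124 + 5*√7/2)*14 = -1736 + 35*√7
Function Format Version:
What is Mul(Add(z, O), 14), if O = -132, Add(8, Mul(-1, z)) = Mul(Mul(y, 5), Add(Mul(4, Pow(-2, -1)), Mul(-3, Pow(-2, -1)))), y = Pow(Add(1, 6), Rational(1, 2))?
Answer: Add(-1736, Mul(35, Pow(7, Rational(1, 2)))) ≈ -1643.4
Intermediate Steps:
y = Pow(7, Rational(1, 2)) ≈ 2.6458
z = Add(8, Mul(Rational(5, 2), Pow(7, Rational(1, 2)))) (z = Add(8, Mul(-1, Mul(Mul(Pow(7, Rational(1, 2)), 5), Add(Mul(4, Pow(-2, -1)), Mul(-3, Pow(-2, -1)))))) = Add(8, Mul(-1, Mul(Mul(5, Pow(7, Rational(1, 2))), Add(Mul(4, Rational(-1, 2)), Mul(-3, Rational(-1, 2)))))) = Add(8, Mul(-1, Mul(Mul(5, Pow(7, Rational(1, 2))), Add(-2, Rational(3, 2))))) = Add(8, Mul(-1, Mul(Mul(5, Pow(7, Rational(1, 2))), Rational(-1, 2)))) = Add(8, Mul(-1, Mul(Rational(-5, 2), Pow(7, Rational(1, 2))))) = Add(8, Mul(Rational(5, 2), Pow(7, Rational(1, 2)))) ≈ 14.614)
Mul(Add(z, O), 14) = Mul(Add(Add(8, Mul(Rational(5, 2), Pow(7, Rational(1, 2)))), -132), 14) = Mul(Add(-124, Mul(Rational(5, 2), Pow(7, Rational(1, 2)))), 14) = Add(-1736, Mul(35, Pow(7, Rational(1, 2))))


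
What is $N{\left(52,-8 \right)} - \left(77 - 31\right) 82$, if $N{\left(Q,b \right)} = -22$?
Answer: $-3794$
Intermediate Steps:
$N{\left(52,-8 \right)} - \left(77 - 31\right) 82 = -22 - \left(77 - 31\right) 82 = -22 - 46 \cdot 82 = -22 - 3772 = -3794$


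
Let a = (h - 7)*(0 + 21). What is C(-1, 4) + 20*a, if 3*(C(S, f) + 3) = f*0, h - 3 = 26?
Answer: 9237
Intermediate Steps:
h = 29 (h = 3 + 26 = 29)
C(S, f) = -3 (C(S, f) = -3 + (f*0)/3 = -3 + (⅓)*0 = -3 + 0 = -3)
a = 462 (a = (29 - 7)*(0 + 21) = 22*21 = 462)
C(-1, 4) + 20*a = -3 + 20*462 = -3 + 9240 = 9237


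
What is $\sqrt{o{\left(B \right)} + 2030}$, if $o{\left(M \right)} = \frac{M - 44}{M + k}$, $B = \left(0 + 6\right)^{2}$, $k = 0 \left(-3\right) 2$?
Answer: $\frac{2 \sqrt{4567}}{3} \approx 45.053$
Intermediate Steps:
$k = 0$ ($k = 0 \cdot 2 = 0$)
$B = 36$ ($B = 6^{2} = 36$)
$o{\left(M \right)} = \frac{-44 + M}{M}$ ($o{\left(M \right)} = \frac{M - 44}{M + 0} = \frac{-44 + M}{M}$)
$\sqrt{o{\left(B \right)} + 2030} = \sqrt{\frac{-44 + 36}{36} + 2030} = \sqrt{\frac{1}{36} \left(-8\right) + 2030} = \sqrt{- \frac{2}{9} + 2030} = \sqrt{\frac{18268}{9}} = \frac{2 \sqrt{4567}}{3}$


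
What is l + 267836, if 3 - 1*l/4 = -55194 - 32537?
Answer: 618772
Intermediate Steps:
l = 350936 (l = 12 - 4*(-55194 - 32537) = 12 - 4*(-87731) = 12 + 350924 = 350936)
l + 267836 = 350936 + 267836 = 618772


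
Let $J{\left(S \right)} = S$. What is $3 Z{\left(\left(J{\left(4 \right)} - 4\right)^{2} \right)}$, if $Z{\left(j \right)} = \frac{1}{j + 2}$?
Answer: $\frac{3}{2} \approx 1.5$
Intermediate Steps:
$Z{\left(j \right)} = \frac{1}{2 + j}$
$3 Z{\left(\left(J{\left(4 \right)} - 4\right)^{2} \right)} = \frac{3}{2 + \left(4 - 4\right)^{2}} = \frac{3}{2 + 0^{2}} = \frac{3}{2 + 0} = \frac{3}{2}$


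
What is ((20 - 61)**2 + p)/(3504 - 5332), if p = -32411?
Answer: 15365/914 ≈ 16.811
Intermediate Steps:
((20 - 61)**2 + p)/(3504 - 5332) = ((20 - 61)**2 - 32411)/(3504 - 5332) = ((-41)**2 - 32411)/(-1828) = (1681 - 32411)*(-1/1828) = -30730*(-1/1828) = 15365/914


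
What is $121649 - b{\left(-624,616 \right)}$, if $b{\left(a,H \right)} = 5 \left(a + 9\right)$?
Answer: $124724$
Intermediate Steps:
$b{\left(a,H \right)} = 45 + 5 a$ ($b{\left(a,H \right)} = 5 \left(9 + a\right) = 45 + 5 a$)
$121649 - b{\left(-624,616 \right)} = 121649 - \left(45 + 5 \left(-624\right)\right) = 121649 - \left(45 - 3120\right) = 121649 - -3075 = 121649 + 3075 = 124724$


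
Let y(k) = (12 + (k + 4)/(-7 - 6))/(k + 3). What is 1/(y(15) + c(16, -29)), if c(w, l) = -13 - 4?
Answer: -234/3841 ≈ -0.060922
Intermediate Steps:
y(k) = (152/13 - k/13)/(3 + k) (y(k) = (12 + (4 + k)/(-13))/(3 + k) = (12 + (4 + k)*(-1/13))/(3 + k) = (12 + (-4/13 - k/13))/(3 + k) = (152/13 - k/13)/(3 + k))
c(w, l) = -17
1/(y(15) + c(16, -29)) = 1/((152 - 1*15)/(13*(3 + 15)) - 17) = 1/((1/13)*(152 - 15)/18 - 17) = 1/((1/13)*(1/18)*137 - 17) = 1/(137/234 - 17) = 1/(-3841/234) = -234/3841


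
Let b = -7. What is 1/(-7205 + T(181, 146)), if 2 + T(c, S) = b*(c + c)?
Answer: -1/9741 ≈ -0.00010266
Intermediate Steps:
T(c, S) = -2 - 14*c (T(c, S) = -2 - 7*(c + c) = -2 - 14*c)
1/(-7205 + T(181, 146)) = 1/(-7205 + (-2 - 14*181)) = 1/(-7205 + (-2 - 2534)) = 1/(-7205 - 2536) = 1/(-9741) = -1/9741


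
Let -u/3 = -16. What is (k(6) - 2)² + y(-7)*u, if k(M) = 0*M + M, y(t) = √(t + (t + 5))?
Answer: 16 + 144*I ≈ 16.0 + 144.0*I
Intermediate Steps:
y(t) = √(5 + 2*t) (y(t) = √(t + (5 + t)) = √(5 + 2*t))
u = 48 (u = -3*(-16) = 48)
k(M) = M (k(M) = 0 + M = M)
(k(6) - 2)² + y(-7)*u = (6 - 2)² + √(5 + 2*(-7))*48 = 4² + √(5 - 14)*48 = 16 + √(-9)*48 = 16 + (3*I)*48 = 16 + 144*I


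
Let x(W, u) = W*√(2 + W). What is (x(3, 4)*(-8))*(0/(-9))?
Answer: 0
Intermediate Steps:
(x(3, 4)*(-8))*(0/(-9)) = ((3*√(2 + 3))*(-8))*(0/(-9)) = ((3*√5)*(-8))*(0*(-⅑)) = -24*√5*0 = 0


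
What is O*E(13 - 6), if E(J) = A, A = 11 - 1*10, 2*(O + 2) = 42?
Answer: 19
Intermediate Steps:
O = 19 (O = -2 + (1/2)*42 = -2 + 21 = 19)
A = 1 (A = 11 - 10 = 1)
E(J) = 1
O*E(13 - 6) = 19*1 = 19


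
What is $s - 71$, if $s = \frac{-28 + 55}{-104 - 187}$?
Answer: $- \frac{6896}{97} \approx -71.093$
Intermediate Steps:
$s = - \frac{9}{97}$ ($s = \frac{27}{-291} = 27 \left(- \frac{1}{291}\right) = - \frac{9}{97} \approx -0.092783$)
$s - 71 = - \frac{9}{97} - 71 = - \frac{6896}{97}$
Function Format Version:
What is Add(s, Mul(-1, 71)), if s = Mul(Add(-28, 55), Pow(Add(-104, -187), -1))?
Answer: Rational(-6896, 97) ≈ -71.093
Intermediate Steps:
s = Rational(-9, 97) (s = Mul(27, Pow(-291, -1)) = Mul(27, Rational(-1, 291)) = Rational(-9, 97) ≈ -0.092783)
Add(s, Mul(-1, 71)) = Add(Rational(-9, 97), Mul(-1, 71)) = Add(Rational(-9, 97), -71) = Rational(-6896, 97)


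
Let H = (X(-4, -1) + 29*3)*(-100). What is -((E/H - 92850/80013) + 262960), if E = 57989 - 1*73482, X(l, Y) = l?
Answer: -58211427456803/221369300 ≈ -2.6296e+5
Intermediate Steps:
H = -8300 (H = (-4 + 29*3)*(-100) = (-4 + 87)*(-100) = 83*(-100) = -8300)
E = -15493 (E = 57989 - 73482 = -15493)
-((E/H - 92850/80013) + 262960) = -((-15493/(-8300) - 92850/80013) + 262960) = -((-15493*(-1/8300) - 92850*1/80013) + 262960) = -((15493/8300 - 30950/26671) + 262960) = -(156328803/221369300 + 262960) = -1*58211427456803/221369300 = -58211427456803/221369300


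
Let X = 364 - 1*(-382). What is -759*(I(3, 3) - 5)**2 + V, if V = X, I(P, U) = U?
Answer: -2290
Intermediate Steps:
X = 746 (X = 364 + 382 = 746)
V = 746
-759*(I(3, 3) - 5)**2 + V = -759*(3 - 5)**2 + 746 = -759*(-2)**2 + 746 = -759*4 + 746 = -3036 + 746 = -2290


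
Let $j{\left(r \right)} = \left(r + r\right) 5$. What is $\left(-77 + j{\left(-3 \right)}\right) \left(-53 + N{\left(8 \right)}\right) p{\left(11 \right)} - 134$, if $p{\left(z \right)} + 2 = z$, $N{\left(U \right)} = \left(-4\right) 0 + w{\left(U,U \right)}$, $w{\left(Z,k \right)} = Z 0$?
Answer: $50905$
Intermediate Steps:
$w{\left(Z,k \right)} = 0$
$N{\left(U \right)} = 0$ ($N{\left(U \right)} = \left(-4\right) 0 + 0 = 0 + 0 = 0$)
$p{\left(z \right)} = -2 + z$
$j{\left(r \right)} = 10 r$ ($j{\left(r \right)} = 2 r 5 = 10 r$)
$\left(-77 + j{\left(-3 \right)}\right) \left(-53 + N{\left(8 \right)}\right) p{\left(11 \right)} - 134 = \left(-77 + 10 \left(-3\right)\right) \left(-53 + 0\right) \left(-2 + 11\right) - 134 = \left(-77 - 30\right) \left(-53\right) 9 - 134 = \left(-107\right) \left(-53\right) 9 - 134 = 5671 \cdot 9 - 134 = 51039 - 134 = 50905$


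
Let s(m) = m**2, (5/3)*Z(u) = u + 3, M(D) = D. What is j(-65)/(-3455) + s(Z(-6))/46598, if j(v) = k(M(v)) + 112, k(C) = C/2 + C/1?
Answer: -1661192/402490225 ≈ -0.0041273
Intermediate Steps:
k(C) = 3*C/2 (k(C) = C*(1/2) + C*1 = C/2 + C = 3*C/2)
Z(u) = 9/5 + 3*u/5 (Z(u) = 3*(u + 3)/5 = 3*(3 + u)/5 = 9/5 + 3*u/5)
j(v) = 112 + 3*v/2 (j(v) = 3*v/2 + 112 = 112 + 3*v/2)
j(-65)/(-3455) + s(Z(-6))/46598 = (112 + (3/2)*(-65))/(-3455) + (9/5 + (3/5)*(-6))**2/46598 = (112 - 195/2)*(-1/3455) + (9/5 - 18/5)**2*(1/46598) = (29/2)*(-1/3455) + (-9/5)**2*(1/46598) = -29/6910 + (81/25)*(1/46598) = -29/6910 + 81/1164950 = -1661192/402490225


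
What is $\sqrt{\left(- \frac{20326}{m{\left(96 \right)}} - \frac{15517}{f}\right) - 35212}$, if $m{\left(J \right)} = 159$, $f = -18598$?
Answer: $\frac{i \sqrt{309016036347277578}}{2957082} \approx 187.99 i$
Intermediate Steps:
$\sqrt{\left(- \frac{20326}{m{\left(96 \right)}} - \frac{15517}{f}\right) - 35212} = \sqrt{\left(- \frac{20326}{159} - \frac{15517}{-18598}\right) - 35212} = \sqrt{\left(\left(-20326\right) \frac{1}{159} - - \frac{15517}{18598}\right) - 35212} = \sqrt{\left(- \frac{20326}{159} + \frac{15517}{18598}\right) - 35212} = \sqrt{- \frac{375555745}{2957082} - 35212} = \sqrt{- \frac{104500327129}{2957082}} = \frac{i \sqrt{309016036347277578}}{2957082}$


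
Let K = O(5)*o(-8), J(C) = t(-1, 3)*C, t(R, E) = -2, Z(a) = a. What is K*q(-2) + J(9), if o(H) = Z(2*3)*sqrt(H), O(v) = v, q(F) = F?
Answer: -18 - 120*I*sqrt(2) ≈ -18.0 - 169.71*I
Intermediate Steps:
o(H) = 6*sqrt(H) (o(H) = (2*3)*sqrt(H) = 6*sqrt(H))
J(C) = -2*C
K = 60*I*sqrt(2) (K = 5*(6*sqrt(-8)) = 5*(6*(2*I*sqrt(2))) = 5*(12*I*sqrt(2)) = 60*I*sqrt(2) ≈ 84.853*I)
K*q(-2) + J(9) = (60*I*sqrt(2))*(-2) - 2*9 = -120*I*sqrt(2) - 18 = -18 - 120*I*sqrt(2)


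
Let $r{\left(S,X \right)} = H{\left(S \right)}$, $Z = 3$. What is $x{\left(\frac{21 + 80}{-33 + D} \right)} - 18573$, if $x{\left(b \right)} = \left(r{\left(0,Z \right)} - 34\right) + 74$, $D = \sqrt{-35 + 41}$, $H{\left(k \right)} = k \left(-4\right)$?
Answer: $-18533$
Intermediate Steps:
$H{\left(k \right)} = - 4 k$
$r{\left(S,X \right)} = - 4 S$
$D = \sqrt{6} \approx 2.4495$
$x{\left(b \right)} = 40$ ($x{\left(b \right)} = \left(\left(-4\right) 0 - 34\right) + 74 = \left(0 - 34\right) + 74 = -34 + 74 = 40$)
$x{\left(\frac{21 + 80}{-33 + D} \right)} - 18573 = 40 - 18573 = -18533$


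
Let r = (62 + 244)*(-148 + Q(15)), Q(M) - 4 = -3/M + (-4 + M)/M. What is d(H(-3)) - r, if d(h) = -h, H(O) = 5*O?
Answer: 219579/5 ≈ 43916.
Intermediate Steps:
Q(M) = 4 - 3/M + (-4 + M)/M (Q(M) = 4 + (-3/M + (-4 + M)/M) = 4 - 3/M + (-4 + M)/M)
r = -219504/5 (r = (62 + 244)*(-148 + (5 - 7/15)) = 306*(-148 + (5 - 7*1/15)) = 306*(-148 + (5 - 7/15)) = 306*(-148 + 68/15) = 306*(-2152/15) = -219504/5 ≈ -43901.)
d(H(-3)) - r = -5*(-3) - 1*(-219504/5) = -1*(-15) + 219504/5 = 15 + 219504/5 = 219579/5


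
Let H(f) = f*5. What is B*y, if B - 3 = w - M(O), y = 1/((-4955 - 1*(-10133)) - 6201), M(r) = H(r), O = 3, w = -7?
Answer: 19/1023 ≈ 0.018573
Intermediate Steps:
H(f) = 5*f
M(r) = 5*r
y = -1/1023 (y = 1/((-4955 + 10133) - 6201) = 1/(5178 - 6201) = 1/(-1023) = -1/1023 ≈ -0.00097752)
B = -19 (B = 3 + (-7 - 5*3) = 3 + (-7 - 1*15) = 3 + (-7 - 15) = 3 - 22 = -19)
B*y = -19*(-1/1023) = 19/1023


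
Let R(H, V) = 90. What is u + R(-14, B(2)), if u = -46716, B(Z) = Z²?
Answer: -46626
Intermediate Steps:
u + R(-14, B(2)) = -46716 + 90 = -46626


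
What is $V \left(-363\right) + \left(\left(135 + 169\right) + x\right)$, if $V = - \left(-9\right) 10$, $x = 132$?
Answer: $-32234$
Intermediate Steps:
$V = 90$ ($V = \left(-1\right) \left(-90\right) = 90$)
$V \left(-363\right) + \left(\left(135 + 169\right) + x\right) = 90 \left(-363\right) + \left(\left(135 + 169\right) + 132\right) = -32670 + \left(304 + 132\right) = -32670 + 436 = -32234$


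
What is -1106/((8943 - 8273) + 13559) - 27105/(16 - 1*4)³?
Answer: -14355119/910656 ≈ -15.763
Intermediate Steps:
-1106/((8943 - 8273) + 13559) - 27105/(16 - 1*4)³ = -1106/(670 + 13559) - 27105/(16 - 4)³ = -1106/14229 - 27105/(12³) = -1106*1/14229 - 27105/1728 = -1106/14229 - 27105*1/1728 = -1106/14229 - 9035/576 = -14355119/910656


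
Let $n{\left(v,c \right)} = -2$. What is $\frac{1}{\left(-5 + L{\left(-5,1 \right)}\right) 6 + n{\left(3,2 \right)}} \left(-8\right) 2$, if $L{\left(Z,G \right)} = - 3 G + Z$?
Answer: $\frac{1}{5} \approx 0.2$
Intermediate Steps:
$L{\left(Z,G \right)} = Z - 3 G$
$\frac{1}{\left(-5 + L{\left(-5,1 \right)}\right) 6 + n{\left(3,2 \right)}} \left(-8\right) 2 = \frac{1}{\left(-5 - 8\right) 6 - 2} \left(-8\right) 2 = \frac{1}{\left(-13\right) 6 - 2} \left(-8\right) 2 = \frac{1}{-78 - 2} \left(-8\right) 2 = \frac{1}{-80} \left(-8\right) 2 = \left(- \frac{1}{80}\right) \left(-8\right) 2 = \frac{1}{10} \cdot 2 = \frac{1}{5}$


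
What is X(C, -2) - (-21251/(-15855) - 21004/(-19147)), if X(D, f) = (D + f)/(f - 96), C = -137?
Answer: -4330612693/4250059590 ≈ -1.0190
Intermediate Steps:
X(D, f) = (D + f)/(-96 + f)
X(C, -2) - (-21251/(-15855) - 21004/(-19147)) = (-137 - 2)/(-96 - 2) - (-21251/(-15855) - 21004/(-19147)) = -139/(-98) - (-21251*(-1/15855) - 21004*(-1/19147)) = -1/98*(-139) - (21251/15855 + 21004/19147) = 139/98 - 1*739911317/303575685 = 139/98 - 739911317/303575685 = -4330612693/4250059590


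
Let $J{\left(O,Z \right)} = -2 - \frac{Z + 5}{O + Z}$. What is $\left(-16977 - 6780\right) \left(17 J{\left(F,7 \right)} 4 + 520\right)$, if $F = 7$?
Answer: $- \frac{54165960}{7} \approx -7.738 \cdot 10^{6}$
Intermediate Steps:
$J{\left(O,Z \right)} = -2 - \frac{5 + Z}{O + Z}$
$\left(-16977 - 6780\right) \left(17 J{\left(F,7 \right)} 4 + 520\right) = \left(-16977 - 6780\right) \left(17 \frac{-5 - 21 - 14}{7 + 7} \cdot 4 + 520\right) = - 23757 \left(17 \frac{-5 - 21 - 14}{14} \cdot 4 + 520\right) = - 23757 \left(17 \cdot \frac{1}{14} \left(-40\right) 4 + 520\right) = - 23757 \left(17 \left(- \frac{20}{7}\right) 4 + 520\right) = - 23757 \left(\left(- \frac{340}{7}\right) 4 + 520\right) = - 23757 \left(- \frac{1360}{7} + 520\right) = \left(-23757\right) \frac{2280}{7} = - \frac{54165960}{7}$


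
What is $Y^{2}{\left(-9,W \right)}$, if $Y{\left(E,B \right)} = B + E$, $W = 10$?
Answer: $1$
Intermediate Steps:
$Y^{2}{\left(-9,W \right)} = \left(10 - 9\right)^{2} = 1^{2} = 1$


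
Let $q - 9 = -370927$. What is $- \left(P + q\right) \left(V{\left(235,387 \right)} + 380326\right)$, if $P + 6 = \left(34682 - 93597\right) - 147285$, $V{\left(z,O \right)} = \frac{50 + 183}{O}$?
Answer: $\frac{84944801027980}{387} \approx 2.195 \cdot 10^{11}$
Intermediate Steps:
$V{\left(z,O \right)} = \frac{233}{O}$
$q = -370918$ ($q = 9 - 370927 = -370918$)
$P = -206206$ ($P = -6 + \left(\left(34682 - 93597\right) - 147285\right) = -6 - 206200 = -206206$)
$- \left(P + q\right) \left(V{\left(235,387 \right)} + 380326\right) = - \left(-206206 - 370918\right) \left(\frac{233}{387} + 380326\right) = - \left(-577124\right) \left(233 \cdot \frac{1}{387} + 380326\right) = - \left(-577124\right) \left(\frac{233}{387} + 380326\right) = - \frac{\left(-577124\right) 147186395}{387} = \left(-1\right) \left(- \frac{84944801027980}{387}\right) = \frac{84944801027980}{387}$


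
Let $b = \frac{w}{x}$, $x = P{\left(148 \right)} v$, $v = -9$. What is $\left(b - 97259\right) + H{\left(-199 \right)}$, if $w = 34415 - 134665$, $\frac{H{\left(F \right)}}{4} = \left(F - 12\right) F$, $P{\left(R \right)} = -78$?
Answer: $\frac{24764522}{351} \approx 70554.0$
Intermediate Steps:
$H{\left(F \right)} = 4 F \left(-12 + F\right)$ ($H{\left(F \right)} = 4 \left(F - 12\right) F = 4 \left(-12 + F\right) F = 4 F \left(-12 + F\right)$)
$w = -100250$
$x = 702$ ($x = \left(-78\right) \left(-9\right) = 702$)
$b = - \frac{50125}{351}$ ($b = - \frac{100250}{702} = \left(-100250\right) \frac{1}{702} = - \frac{50125}{351} \approx -142.81$)
$\left(b - 97259\right) + H{\left(-199 \right)} = \left(- \frac{50125}{351} - 97259\right) + 4 \left(-199\right) \left(-12 - 199\right) = - \frac{34188034}{351} + 4 \left(-199\right) \left(-211\right) = - \frac{34188034}{351} + 167956 = \frac{24764522}{351}$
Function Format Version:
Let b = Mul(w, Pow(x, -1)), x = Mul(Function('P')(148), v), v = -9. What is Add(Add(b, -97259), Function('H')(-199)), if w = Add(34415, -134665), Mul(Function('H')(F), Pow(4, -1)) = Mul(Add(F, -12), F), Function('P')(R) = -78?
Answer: Rational(24764522, 351) ≈ 70554.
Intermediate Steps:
Function('H')(F) = Mul(4, F, Add(-12, F)) (Function('H')(F) = Mul(4, Mul(Add(F, -12), F)) = Mul(4, Mul(Add(-12, F), F)) = Mul(4, Mul(F, Add(-12, F))) = Mul(4, F, Add(-12, F)))
w = -100250
x = 702 (x = Mul(-78, -9) = 702)
b = Rational(-50125, 351) (b = Mul(-100250, Pow(702, -1)) = Mul(-100250, Rational(1, 702)) = Rational(-50125, 351) ≈ -142.81)
Add(Add(b, -97259), Function('H')(-199)) = Add(Add(Rational(-50125, 351), -97259), Mul(4, -199, Add(-12, -199))) = Add(Rational(-34188034, 351), Mul(4, -199, -211)) = Add(Rational(-34188034, 351), 167956) = Rational(24764522, 351)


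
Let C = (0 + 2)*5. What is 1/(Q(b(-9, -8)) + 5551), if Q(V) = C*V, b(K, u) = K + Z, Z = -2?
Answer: 1/5441 ≈ 0.00018379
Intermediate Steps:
C = 10 (C = 2*5 = 10)
b(K, u) = -2 + K (b(K, u) = K - 2 = -2 + K)
Q(V) = 10*V
1/(Q(b(-9, -8)) + 5551) = 1/(10*(-2 - 9) + 5551) = 1/(10*(-11) + 5551) = 1/(-110 + 5551) = 1/5441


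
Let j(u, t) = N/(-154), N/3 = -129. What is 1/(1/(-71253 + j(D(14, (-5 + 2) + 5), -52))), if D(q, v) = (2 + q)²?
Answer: -10972575/154 ≈ -71251.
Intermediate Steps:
N = -387 (N = 3*(-129) = -387)
j(u, t) = 387/154 (j(u, t) = -387/(-154) = -387*(-1/154) = 387/154)
1/(1/(-71253 + j(D(14, (-5 + 2) + 5), -52))) = 1/(1/(-71253 + 387/154)) = 1/(1/(-10972575/154)) = 1/(-154/10972575) = -10972575/154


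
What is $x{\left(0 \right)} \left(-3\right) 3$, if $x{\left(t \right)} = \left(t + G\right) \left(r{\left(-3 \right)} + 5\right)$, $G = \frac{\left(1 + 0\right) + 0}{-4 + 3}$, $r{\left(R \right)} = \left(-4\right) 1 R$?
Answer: $153$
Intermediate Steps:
$r{\left(R \right)} = - 4 R$
$G = -1$ ($G = \frac{1 + 0}{-1} = 1 \left(-1\right) = -1$)
$x{\left(t \right)} = -17 + 17 t$ ($x{\left(t \right)} = \left(t - 1\right) \left(\left(-4\right) \left(-3\right) + 5\right) = \left(-1 + t\right) \left(12 + 5\right) = \left(-1 + t\right) 17 = -17 + 17 t$)
$x{\left(0 \right)} \left(-3\right) 3 = \left(-17 + 17 \cdot 0\right) \left(-3\right) 3 = \left(-17 + 0\right) \left(-3\right) 3 = \left(-17\right) \left(-3\right) 3 = 51 \cdot 3 = 153$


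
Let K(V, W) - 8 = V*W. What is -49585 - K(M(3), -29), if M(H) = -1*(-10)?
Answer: -49303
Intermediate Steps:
M(H) = 10
K(V, W) = 8 + V*W
-49585 - K(M(3), -29) = -49585 - (8 + 10*(-29)) = -49585 - (8 - 290) = -49585 - 1*(-282) = -49585 + 282 = -49303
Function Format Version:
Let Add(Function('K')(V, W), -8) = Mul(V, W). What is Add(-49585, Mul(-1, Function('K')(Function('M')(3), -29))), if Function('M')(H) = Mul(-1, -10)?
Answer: -49303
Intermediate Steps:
Function('M')(H) = 10
Function('K')(V, W) = Add(8, Mul(V, W))
Add(-49585, Mul(-1, Function('K')(Function('M')(3), -29))) = Add(-49585, Mul(-1, Add(8, Mul(10, -29)))) = Add(-49585, Mul(-1, Add(8, -290))) = Add(-49585, Mul(-1, -282)) = Add(-49585, 282) = -49303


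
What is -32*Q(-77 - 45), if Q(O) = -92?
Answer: 2944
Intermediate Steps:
-32*Q(-77 - 45) = -32*(-92) = 2944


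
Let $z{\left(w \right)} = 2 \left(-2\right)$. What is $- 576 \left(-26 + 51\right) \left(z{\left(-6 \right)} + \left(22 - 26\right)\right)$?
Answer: $115200$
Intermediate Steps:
$z{\left(w \right)} = -4$
$- 576 \left(-26 + 51\right) \left(z{\left(-6 \right)} + \left(22 - 26\right)\right) = - 576 \left(-26 + 51\right) \left(-4 + \left(22 - 26\right)\right) = - 576 \cdot 25 \left(-4 + \left(22 - 26\right)\right) = - 576 \cdot 25 \left(-4 - 4\right) = - 576 \cdot 25 \left(-8\right) = \left(-576\right) \left(-200\right) = 115200$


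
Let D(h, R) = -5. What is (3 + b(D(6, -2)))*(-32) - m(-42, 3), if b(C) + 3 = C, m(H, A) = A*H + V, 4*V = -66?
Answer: 605/2 ≈ 302.50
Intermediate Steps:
V = -33/2 (V = (¼)*(-66) = -33/2 ≈ -16.500)
m(H, A) = -33/2 + A*H (m(H, A) = A*H - 33/2 = -33/2 + A*H)
b(C) = -3 + C
(3 + b(D(6, -2)))*(-32) - m(-42, 3) = (3 + (-3 - 5))*(-32) - (-33/2 + 3*(-42)) = (3 - 8)*(-32) - (-33/2 - 126) = -5*(-32) - 1*(-285/2) = 160 + 285/2 = 605/2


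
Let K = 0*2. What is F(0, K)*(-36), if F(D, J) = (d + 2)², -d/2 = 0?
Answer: -144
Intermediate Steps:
d = 0 (d = -2*0 = 0)
K = 0
F(D, J) = 4 (F(D, J) = (0 + 2)² = 2² = 4)
F(0, K)*(-36) = 4*(-36) = -144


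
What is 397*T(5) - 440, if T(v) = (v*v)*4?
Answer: 39260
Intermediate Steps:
T(v) = 4*v**2 (T(v) = v**2*4 = 4*v**2)
397*T(5) - 440 = 397*(4*5**2) - 440 = 397*(4*25) - 440 = 397*100 - 440 = 39700 - 440 = 39260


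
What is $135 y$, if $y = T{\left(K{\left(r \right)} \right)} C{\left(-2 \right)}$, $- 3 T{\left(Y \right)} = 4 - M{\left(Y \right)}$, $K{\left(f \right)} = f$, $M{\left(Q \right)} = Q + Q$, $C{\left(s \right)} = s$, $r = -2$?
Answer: $720$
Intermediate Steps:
$M{\left(Q \right)} = 2 Q$
$T{\left(Y \right)} = - \frac{4}{3} + \frac{2 Y}{3}$ ($T{\left(Y \right)} = - \frac{4 - 2 Y}{3} = - \frac{4}{3} + \frac{2 Y}{3}$)
$y = \frac{16}{3}$ ($y = \left(- \frac{4}{3} + \frac{2}{3} \left(-2\right)\right) \left(-2\right) = \left(- \frac{4}{3} - \frac{4}{3}\right) \left(-2\right) = \left(- \frac{8}{3}\right) \left(-2\right) = \frac{16}{3} \approx 5.3333$)
$135 y = 135 \cdot \frac{16}{3} = 720$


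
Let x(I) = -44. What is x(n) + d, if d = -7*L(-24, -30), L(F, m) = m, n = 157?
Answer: 166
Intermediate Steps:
d = 210 (d = -7*(-30) = 210)
x(n) + d = -44 + 210 = 166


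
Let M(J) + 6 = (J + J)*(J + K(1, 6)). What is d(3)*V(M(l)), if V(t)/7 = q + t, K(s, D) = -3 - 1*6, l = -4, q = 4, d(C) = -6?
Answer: -4284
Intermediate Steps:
K(s, D) = -9 (K(s, D) = -3 - 6 = -9)
M(J) = -6 + 2*J*(-9 + J) (M(J) = -6 + (J + J)*(J - 9) = -6 + (2*J)*(-9 + J) = -6 + 2*J*(-9 + J))
V(t) = 28 + 7*t (V(t) = 7*(4 + t) = 28 + 7*t)
d(3)*V(M(l)) = -6*(28 + 7*(-6 - 18*(-4) + 2*(-4)**2)) = -6*(28 + 7*(-6 + 72 + 2*16)) = -6*(28 + 7*(-6 + 72 + 32)) = -6*(28 + 7*98) = -6*(28 + 686) = -6*714 = -4284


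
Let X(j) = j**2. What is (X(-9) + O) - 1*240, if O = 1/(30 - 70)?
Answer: -6361/40 ≈ -159.02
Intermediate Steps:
O = -1/40 (O = 1/(-40) = -1/40 ≈ -0.025000)
(X(-9) + O) - 1*240 = ((-9)**2 - 1/40) - 1*240 = (81 - 1/40) - 240 = 3239/40 - 240 = -6361/40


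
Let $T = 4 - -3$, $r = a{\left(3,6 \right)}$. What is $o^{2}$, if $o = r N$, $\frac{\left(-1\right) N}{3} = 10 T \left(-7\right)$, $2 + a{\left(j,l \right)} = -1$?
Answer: $19448100$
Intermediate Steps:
$a{\left(j,l \right)} = -3$ ($a{\left(j,l \right)} = -2 - 1 = -3$)
$r = -3$
$T = 7$ ($T = 4 + 3 = 7$)
$N = 1470$ ($N = - 3 \cdot 10 \cdot 7 \left(-7\right) = - 3 \cdot 70 \left(-7\right) = \left(-3\right) \left(-490\right) = 1470$)
$o = -4410$ ($o = \left(-3\right) 1470 = -4410$)
$o^{2} = \left(-4410\right)^{2} = 19448100$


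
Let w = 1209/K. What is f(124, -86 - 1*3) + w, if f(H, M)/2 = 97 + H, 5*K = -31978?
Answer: 14128231/31978 ≈ 441.81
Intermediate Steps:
K = -31978/5 (K = (1/5)*(-31978) = -31978/5 ≈ -6395.6)
f(H, M) = 194 + 2*H (f(H, M) = 2*(97 + H) = 194 + 2*H)
w = -6045/31978 (w = 1209/(-31978/5) = 1209*(-5/31978) = -6045/31978 ≈ -0.18904)
f(124, -86 - 1*3) + w = (194 + 2*124) - 6045/31978 = (194 + 248) - 6045/31978 = 442 - 6045/31978 = 14128231/31978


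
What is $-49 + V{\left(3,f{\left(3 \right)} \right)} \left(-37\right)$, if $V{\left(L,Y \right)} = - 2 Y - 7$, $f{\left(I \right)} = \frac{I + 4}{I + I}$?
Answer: $\frac{889}{3} \approx 296.33$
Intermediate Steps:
$f{\left(I \right)} = \frac{4 + I}{2 I}$
$V{\left(L,Y \right)} = -7 - 2 Y$
$-49 + V{\left(3,f{\left(3 \right)} \right)} \left(-37\right) = -49 + \left(-7 - 2 \frac{4 + 3}{2 \cdot 3}\right) \left(-37\right) = -49 + \left(-7 - 2 \cdot \frac{1}{2} \cdot \frac{1}{3} \cdot 7\right) \left(-37\right) = -49 + \left(-7 - \frac{7}{3}\right) \left(-37\right) = -49 - - \frac{1036}{3} = -49 + \frac{1036}{3} = \frac{889}{3}$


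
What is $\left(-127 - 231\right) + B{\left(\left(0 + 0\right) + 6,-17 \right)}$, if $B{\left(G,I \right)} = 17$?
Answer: $-341$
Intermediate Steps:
$\left(-127 - 231\right) + B{\left(\left(0 + 0\right) + 6,-17 \right)} = \left(-127 - 231\right) + 17 = -358 + 17 = -341$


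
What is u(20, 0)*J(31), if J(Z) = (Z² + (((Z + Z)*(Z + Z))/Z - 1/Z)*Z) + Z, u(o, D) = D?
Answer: 0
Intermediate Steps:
J(Z) = Z + Z² + Z*(-1/Z + 4*Z) (J(Z) = (Z² + (((2*Z)*(2*Z))/Z - 1/Z)*Z) + Z = (Z² + ((4*Z²)/Z - 1/Z)*Z) + Z = (Z² + (4*Z - 1/Z)*Z) + Z = (Z² + (-1/Z + 4*Z)*Z) + Z = (Z² + Z*(-1/Z + 4*Z)) + Z = Z + Z² + Z*(-1/Z + 4*Z))
u(20, 0)*J(31) = 0*(-1 + 31 + 5*31²) = 0*(-1 + 31 + 5*961) = 0*(-1 + 31 + 4805) = 0*4835 = 0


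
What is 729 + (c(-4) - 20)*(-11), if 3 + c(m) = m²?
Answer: 806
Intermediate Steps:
c(m) = -3 + m²
729 + (c(-4) - 20)*(-11) = 729 + ((-3 + (-4)²) - 20)*(-11) = 729 + ((-3 + 16) - 20)*(-11) = 729 + (13 - 20)*(-11) = 729 - 7*(-11) = 729 + 77 = 806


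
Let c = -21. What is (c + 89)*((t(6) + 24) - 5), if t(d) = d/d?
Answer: 1360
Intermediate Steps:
t(d) = 1
(c + 89)*((t(6) + 24) - 5) = (-21 + 89)*((1 + 24) - 5) = 68*(25 - 5) = 68*20 = 1360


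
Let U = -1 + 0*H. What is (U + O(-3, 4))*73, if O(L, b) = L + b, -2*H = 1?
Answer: 0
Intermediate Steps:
H = -1/2 (H = -1/2*1 = -1/2 ≈ -0.50000)
U = -1 (U = -1 + 0*(-1/2) = -1 + 0 = -1)
(U + O(-3, 4))*73 = (-1 + (-3 + 4))*73 = (-1 + 1)*73 = 0*73 = 0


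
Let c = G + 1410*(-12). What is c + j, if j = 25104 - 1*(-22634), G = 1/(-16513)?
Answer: 508897633/16513 ≈ 30818.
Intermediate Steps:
G = -1/16513 ≈ -6.0558e-5
j = 47738 (j = 25104 + 22634 = 47738)
c = -279399961/16513 (c = -1/16513 + 1410*(-12) = -1/16513 - 16920 = -279399961/16513 ≈ -16920.)
c + j = -279399961/16513 + 47738 = 508897633/16513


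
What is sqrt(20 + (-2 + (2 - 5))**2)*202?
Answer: 606*sqrt(5) ≈ 1355.1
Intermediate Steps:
sqrt(20 + (-2 + (2 - 5))**2)*202 = sqrt(20 + (-2 - 3)**2)*202 = sqrt(20 + (-5)**2)*202 = sqrt(20 + 25)*202 = sqrt(45)*202 = (3*sqrt(5))*202 = 606*sqrt(5)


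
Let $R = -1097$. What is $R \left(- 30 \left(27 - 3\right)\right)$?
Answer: $789840$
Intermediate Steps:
$R \left(- 30 \left(27 - 3\right)\right) = - 1097 \left(- 30 \left(27 - 3\right)\right) = - 1097 \left(\left(-30\right) 24\right) = \left(-1097\right) \left(-720\right) = 789840$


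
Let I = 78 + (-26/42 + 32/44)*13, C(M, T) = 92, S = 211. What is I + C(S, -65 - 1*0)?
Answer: 39595/231 ≈ 171.41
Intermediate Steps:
I = 18343/231 (I = 78 + (-26*1/42 + 32*(1/44))*13 = 78 + (-13/21 + 8/11)*13 = 78 + (25/231)*13 = 78 + 325/231 = 18343/231 ≈ 79.407)
I + C(S, -65 - 1*0) = 18343/231 + 92 = 39595/231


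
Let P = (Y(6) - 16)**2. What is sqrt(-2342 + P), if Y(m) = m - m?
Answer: I*sqrt(2086) ≈ 45.673*I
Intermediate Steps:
Y(m) = 0
P = 256 (P = (0 - 16)**2 = (-16)**2 = 256)
sqrt(-2342 + P) = sqrt(-2342 + 256) = sqrt(-2086) = I*sqrt(2086)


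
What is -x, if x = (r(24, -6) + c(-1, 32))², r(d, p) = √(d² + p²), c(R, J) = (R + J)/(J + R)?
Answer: -613 - 12*√17 ≈ -662.48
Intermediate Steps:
c(R, J) = 1 (c(R, J) = (J + R)/(J + R) = 1)
x = (1 + 6*√17)² (x = (√(24² + (-6)²) + 1)² = (√(576 + 36) + 1)² = (√612 + 1)² = (6*√17 + 1)² = (1 + 6*√17)² ≈ 662.48)
-x = -(613 + 12*√17) = -613 - 12*√17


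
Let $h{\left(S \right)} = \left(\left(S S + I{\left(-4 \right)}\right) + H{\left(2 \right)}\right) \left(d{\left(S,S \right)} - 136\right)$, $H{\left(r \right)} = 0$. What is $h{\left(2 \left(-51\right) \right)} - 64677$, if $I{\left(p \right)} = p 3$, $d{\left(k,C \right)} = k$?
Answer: $-2537973$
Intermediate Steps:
$I{\left(p \right)} = 3 p$
$h{\left(S \right)} = \left(-136 + S\right) \left(-12 + S^{2}\right)$ ($h{\left(S \right)} = \left(\left(S S + 3 \left(-4\right)\right) + 0\right) \left(S - 136\right) = \left(\left(S^{2} - 12\right) + 0\right) \left(-136 + S\right) = \left(\left(-12 + S^{2}\right) + 0\right) \left(-136 + S\right) = \left(-12 + S^{2}\right) \left(-136 + S\right) = \left(-136 + S\right) \left(-12 + S^{2}\right)$)
$h{\left(2 \left(-51\right) \right)} - 64677 = \left(1632 + \left(2 \left(-51\right)\right)^{3} - 136 \left(2 \left(-51\right)\right)^{2} - 12 \cdot 2 \left(-51\right)\right) - 64677 = \left(1632 + \left(-102\right)^{3} - 136 \left(-102\right)^{2} - -1224\right) - 64677 = \left(1632 - 1061208 - 1414944 + 1224\right) - 64677 = -2473296 - 64677 = -2537973$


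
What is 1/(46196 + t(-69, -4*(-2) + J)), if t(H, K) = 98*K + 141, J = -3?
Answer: 1/46827 ≈ 2.1355e-5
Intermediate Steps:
t(H, K) = 141 + 98*K
1/(46196 + t(-69, -4*(-2) + J)) = 1/(46196 + (141 + 98*(-4*(-2) - 3))) = 1/(46196 + (141 + 98*(8 - 3))) = 1/(46196 + (141 + 98*5)) = 1/(46196 + (141 + 490)) = 1/(46196 + 631) = 1/46827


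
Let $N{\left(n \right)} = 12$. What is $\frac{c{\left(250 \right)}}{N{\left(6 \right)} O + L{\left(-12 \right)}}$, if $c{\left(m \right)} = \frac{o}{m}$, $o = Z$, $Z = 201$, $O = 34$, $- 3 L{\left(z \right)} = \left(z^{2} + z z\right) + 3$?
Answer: $\frac{201}{77750} \approx 0.0025852$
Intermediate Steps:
$L{\left(z \right)} = -1 - \frac{2 z^{2}}{3}$ ($L{\left(z \right)} = - \frac{\left(z^{2} + z z\right) + 3}{3} = - \frac{\left(z^{2} + z^{2}\right) + 3}{3} = - \frac{2 z^{2} + 3}{3} = - \frac{3 + 2 z^{2}}{3} = -1 - \frac{2 z^{2}}{3}$)
$o = 201$
$c{\left(m \right)} = \frac{201}{m}$
$\frac{c{\left(250 \right)}}{N{\left(6 \right)} O + L{\left(-12 \right)}} = \frac{201 \cdot \frac{1}{250}}{12 \cdot 34 - \left(1 + \frac{2 \left(-12\right)^{2}}{3}\right)} = \frac{201 \cdot \frac{1}{250}}{408 - 97} = \frac{201}{250 \left(408 - 97\right)} = \frac{201}{250 \cdot 311} = \frac{201}{250} \cdot \frac{1}{311} = \frac{201}{77750}$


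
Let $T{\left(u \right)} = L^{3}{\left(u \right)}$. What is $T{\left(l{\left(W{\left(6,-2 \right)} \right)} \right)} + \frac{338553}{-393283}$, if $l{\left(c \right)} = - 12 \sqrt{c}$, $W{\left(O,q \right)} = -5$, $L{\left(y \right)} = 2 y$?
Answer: $- \frac{338553}{393283} + 69120 i \sqrt{5} \approx -0.86084 + 1.5456 \cdot 10^{5} i$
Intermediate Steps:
$T{\left(u \right)} = 8 u^{3}$ ($T{\left(u \right)} = \left(2 u\right)^{3} = 8 u^{3}$)
$T{\left(l{\left(W{\left(6,-2 \right)} \right)} \right)} + \frac{338553}{-393283} = 8 \left(- 12 \sqrt{-5}\right)^{3} + \frac{338553}{-393283} = 8 \left(- 12 i \sqrt{5}\right)^{3} + 338553 \left(- \frac{1}{393283}\right) = 8 \left(- 12 i \sqrt{5}\right)^{3} - \frac{338553}{393283} = 8 \cdot 8640 i \sqrt{5} - \frac{338553}{393283} = 69120 i \sqrt{5} - \frac{338553}{393283} = - \frac{338553}{393283} + 69120 i \sqrt{5}$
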